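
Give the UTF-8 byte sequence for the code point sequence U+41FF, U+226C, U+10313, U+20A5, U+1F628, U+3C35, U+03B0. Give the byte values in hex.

U+41FF: 3-byte form → E4 87 BF.
U+226C: 3-byte form → E2 89 AC.
U+10313: 4-byte form → F0 90 8C 93.
U+20A5: 3-byte form → E2 82 A5.
U+1F628: 4-byte form → F0 9F 98 A8.
U+3C35: 3-byte form → E3 B0 B5.
U+03B0: 2-byte form → CE B0.
Concatenated (22 bytes): E4 87 BF E2 89 AC F0 90 8C 93 E2 82 A5 F0 9F 98 A8 E3 B0 B5 CE B0.

E4 87 BF E2 89 AC F0 90 8C 93 E2 82 A5 F0 9F 98 A8 E3 B0 B5 CE B0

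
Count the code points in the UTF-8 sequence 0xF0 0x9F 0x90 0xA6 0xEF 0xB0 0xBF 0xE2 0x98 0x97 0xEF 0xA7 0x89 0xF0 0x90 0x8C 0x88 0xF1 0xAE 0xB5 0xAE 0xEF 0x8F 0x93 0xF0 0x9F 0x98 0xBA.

8

Byte at offset 0: 0xF0 = 11110000 → 4-byte char (#1). Advance 4.
Byte at offset 4: 0xEF = 11101111 → 3-byte char (#2). Advance 3.
Byte at offset 7: 0xE2 = 11100010 → 3-byte char (#3). Advance 3.
Byte at offset 10: 0xEF = 11101111 → 3-byte char (#4). Advance 3.
Byte at offset 13: 0xF0 = 11110000 → 4-byte char (#5). Advance 4.
Byte at offset 17: 0xF1 = 11110001 → 4-byte char (#6). Advance 4.
Byte at offset 21: 0xEF = 11101111 → 3-byte char (#7). Advance 3.
Byte at offset 24: 0xF0 = 11110000 → 4-byte char (#8). Advance 4.
Reached end at offset 28 after 8 code points.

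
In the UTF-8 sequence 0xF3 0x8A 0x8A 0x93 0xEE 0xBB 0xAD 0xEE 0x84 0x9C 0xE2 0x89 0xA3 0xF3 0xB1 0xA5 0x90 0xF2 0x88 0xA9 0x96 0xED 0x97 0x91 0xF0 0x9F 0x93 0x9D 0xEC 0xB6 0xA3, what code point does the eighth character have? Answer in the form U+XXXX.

U+1F4DD

Offset 0: leading byte 0xF3 = 11110011 → 4-byte char #1 = F3 8A 8A 93.
Offset 4: leading byte 0xEE = 11101110 → 3-byte char #2 = EE BB AD.
Offset 7: leading byte 0xEE = 11101110 → 3-byte char #3 = EE 84 9C.
Offset 10: leading byte 0xE2 = 11100010 → 3-byte char #4 = E2 89 A3.
Offset 13: leading byte 0xF3 = 11110011 → 4-byte char #5 = F3 B1 A5 90.
Offset 17: leading byte 0xF2 = 11110010 → 4-byte char #6 = F2 88 A9 96.
Offset 21: leading byte 0xED = 11101101 → 3-byte char #7 = ED 97 91.
Offset 24: leading byte 0xF0 = 11110000 → 4-byte char #8 = F0 9F 93 9D.
Leading byte 0xF0 = 11110000 matches 11110xxx → 4-byte sequence.
Byte 1: 0xF0 = 11110000, payload 000 (3 bits).
Byte 2: 0x9F = 10011111 (10xxxxxx ✓), payload 011111.
Byte 3: 0x93 = 10010011 (10xxxxxx ✓), payload 010011.
Byte 4: 0x9D = 10011101 (10xxxxxx ✓), payload 011101.
Concatenate: 000011111010011011101 = 0x1F4DD (21 bits → U+1F4DD).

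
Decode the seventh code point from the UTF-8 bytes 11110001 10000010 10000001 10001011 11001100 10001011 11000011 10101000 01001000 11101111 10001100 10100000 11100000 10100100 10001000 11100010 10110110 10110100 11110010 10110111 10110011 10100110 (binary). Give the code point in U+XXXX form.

U+2DB4

Offset 0: leading byte 0xF1 = 11110001 → 4-byte char #1 = F1 82 81 8B.
Offset 4: leading byte 0xCC = 11001100 → 2-byte char #2 = CC 8B.
Offset 6: leading byte 0xC3 = 11000011 → 2-byte char #3 = C3 A8.
Offset 8: leading byte 0x48 = 01001000 → 1-byte char #4 = 48.
Offset 9: leading byte 0xEF = 11101111 → 3-byte char #5 = EF 8C A0.
Offset 12: leading byte 0xE0 = 11100000 → 3-byte char #6 = E0 A4 88.
Offset 15: leading byte 0xE2 = 11100010 → 3-byte char #7 = E2 B6 B4.
Leading byte 0xE2 = 11100010 matches 1110xxxx → 3-byte sequence.
Byte 1: 0xE2 = 11100010, payload 0010 (4 bits).
Byte 2: 0xB6 = 10110110 (10xxxxxx ✓), payload 110110.
Byte 3: 0xB4 = 10110100 (10xxxxxx ✓), payload 110100.
Concatenate: 0010110110110100 = 0x2DB4 (16 bits → U+2DB4).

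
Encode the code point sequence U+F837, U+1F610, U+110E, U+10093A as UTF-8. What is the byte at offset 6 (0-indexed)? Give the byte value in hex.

U+F837 → 3-byte form EF A0 B7 at offsets 0–2.
U+1F610 → 4-byte form F0 9F 98 90 at offsets 3–6.
Offset 6 falls in char 2's range; it's byte 4 of F0 9F 98 90 = 0x90.

0x90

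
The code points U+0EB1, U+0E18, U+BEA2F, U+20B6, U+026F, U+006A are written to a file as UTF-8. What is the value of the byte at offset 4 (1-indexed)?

0xE0

1-indexed offset 4 is 0-indexed offset 3.
U+0EB1 → 3-byte form E0 BA B1 at offsets 0–2.
U+0E18 → 3-byte form E0 B8 98 at offsets 3–5.
Offset 3 falls in char 2's range; it's byte 1 of E0 B8 98 = 0xE0.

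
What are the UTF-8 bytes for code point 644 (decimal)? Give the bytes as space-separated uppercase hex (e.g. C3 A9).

CA 84

U+0284 = 0x284 = 644 decimal. In range U+0080–U+07FF → 2-byte form: 110xxxxx 10xxxxxx.
Binary (11 bits): 01010000100.
Split 5+6: 01010 | 000100.
Byte 1: 11001010 = 0xCA.
Byte 2: 10000100 = 0x84.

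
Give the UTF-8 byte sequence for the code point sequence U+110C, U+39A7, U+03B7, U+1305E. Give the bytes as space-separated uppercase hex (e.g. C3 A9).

E1 84 8C E3 A6 A7 CE B7 F0 93 81 9E

U+110C: 3-byte form → E1 84 8C.
U+39A7: 3-byte form → E3 A6 A7.
U+03B7: 2-byte form → CE B7.
U+1305E: 4-byte form → F0 93 81 9E.
Concatenated (12 bytes): E1 84 8C E3 A6 A7 CE B7 F0 93 81 9E.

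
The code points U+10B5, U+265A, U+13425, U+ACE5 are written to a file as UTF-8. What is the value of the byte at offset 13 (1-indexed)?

1-indexed offset 13 is 0-indexed offset 12.
U+10B5 → 3-byte form E1 82 B5 at offsets 0–2.
U+265A → 3-byte form E2 99 9A at offsets 3–5.
U+13425 → 4-byte form F0 93 90 A5 at offsets 6–9.
U+ACE5 → 3-byte form EA B3 A5 at offsets 10–12.
Offset 12 falls in char 4's range; it's byte 3 of EA B3 A5 = 0xA5.

0xA5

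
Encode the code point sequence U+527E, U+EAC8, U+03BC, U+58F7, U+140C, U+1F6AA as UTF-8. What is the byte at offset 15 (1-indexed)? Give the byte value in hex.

0xF0

1-indexed offset 15 is 0-indexed offset 14.
U+527E → 3-byte form E5 89 BE at offsets 0–2.
U+EAC8 → 3-byte form EE AB 88 at offsets 3–5.
U+03BC → 2-byte form CE BC at offsets 6–7.
U+58F7 → 3-byte form E5 A3 B7 at offsets 8–10.
U+140C → 3-byte form E1 90 8C at offsets 11–13.
U+1F6AA → 4-byte form F0 9F 9A AA at offsets 14–17.
Offset 14 falls in char 6's range; it's byte 1 of F0 9F 9A AA = 0xF0.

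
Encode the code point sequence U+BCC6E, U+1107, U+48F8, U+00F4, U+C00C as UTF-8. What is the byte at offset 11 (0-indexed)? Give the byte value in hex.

0xB4

U+BCC6E → 4-byte form F2 BC B1 AE at offsets 0–3.
U+1107 → 3-byte form E1 84 87 at offsets 4–6.
U+48F8 → 3-byte form E4 A3 B8 at offsets 7–9.
U+00F4 → 2-byte form C3 B4 at offsets 10–11.
Offset 11 falls in char 4's range; it's byte 2 of C3 B4 = 0xB4.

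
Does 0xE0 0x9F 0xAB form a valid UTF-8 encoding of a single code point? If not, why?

invalid (overlong encoding)

Leading byte 0xE0 = 11100000 → 3-byte form.
Continuation bytes all match 10xxxxxx. Payload decodes to 0x7EB.
But 0x7EB < 0x800, the minimum for a 3-byte sequence — this is an overlong encoding.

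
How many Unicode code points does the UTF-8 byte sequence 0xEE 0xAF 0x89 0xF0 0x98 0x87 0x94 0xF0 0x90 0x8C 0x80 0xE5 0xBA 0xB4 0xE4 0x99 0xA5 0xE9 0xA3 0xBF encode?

6

Byte at offset 0: 0xEE = 11101110 → 3-byte char (#1). Advance 3.
Byte at offset 3: 0xF0 = 11110000 → 4-byte char (#2). Advance 4.
Byte at offset 7: 0xF0 = 11110000 → 4-byte char (#3). Advance 4.
Byte at offset 11: 0xE5 = 11100101 → 3-byte char (#4). Advance 3.
Byte at offset 14: 0xE4 = 11100100 → 3-byte char (#5). Advance 3.
Byte at offset 17: 0xE9 = 11101001 → 3-byte char (#6). Advance 3.
Reached end at offset 20 after 6 code points.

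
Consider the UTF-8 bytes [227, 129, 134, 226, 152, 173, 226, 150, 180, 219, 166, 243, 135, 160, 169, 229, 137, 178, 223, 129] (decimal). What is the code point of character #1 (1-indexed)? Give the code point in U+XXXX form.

U+3046

Offset 0: leading byte 0xE3 = 11100011 → 3-byte char #1 = E3 81 86.
Leading byte 0xE3 = 11100011 matches 1110xxxx → 3-byte sequence.
Byte 1: 0xE3 = 11100011, payload 0011 (4 bits).
Byte 2: 0x81 = 10000001 (10xxxxxx ✓), payload 000001.
Byte 3: 0x86 = 10000110 (10xxxxxx ✓), payload 000110.
Concatenate: 0011000001000110 = 0x3046 (16 bits → U+3046).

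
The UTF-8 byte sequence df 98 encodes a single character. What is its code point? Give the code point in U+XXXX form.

Leading byte 0xDF = 11011111 matches 110xxxxx → 2-byte sequence.
Byte 1: 0xDF = 11011111, payload 11111 (5 bits).
Byte 2: 0x98 = 10011000 (10xxxxxx ✓), payload 011000.
Concatenate: 11111011000 = 0x7D8 (11 bits → U+07D8).

U+07D8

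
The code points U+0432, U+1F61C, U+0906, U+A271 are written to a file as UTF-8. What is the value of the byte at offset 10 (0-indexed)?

U+0432 → 2-byte form D0 B2 at offsets 0–1.
U+1F61C → 4-byte form F0 9F 98 9C at offsets 2–5.
U+0906 → 3-byte form E0 A4 86 at offsets 6–8.
U+A271 → 3-byte form EA 89 B1 at offsets 9–11.
Offset 10 falls in char 4's range; it's byte 2 of EA 89 B1 = 0x89.

0x89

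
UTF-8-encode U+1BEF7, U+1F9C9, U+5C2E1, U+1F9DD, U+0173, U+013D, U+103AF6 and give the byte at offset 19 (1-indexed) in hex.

0xC4

1-indexed offset 19 is 0-indexed offset 18.
U+1BEF7 → 4-byte form F0 9B BB B7 at offsets 0–3.
U+1F9C9 → 4-byte form F0 9F A7 89 at offsets 4–7.
U+5C2E1 → 4-byte form F1 9C 8B A1 at offsets 8–11.
U+1F9DD → 4-byte form F0 9F A7 9D at offsets 12–15.
U+0173 → 2-byte form C5 B3 at offsets 16–17.
U+013D → 2-byte form C4 BD at offsets 18–19.
Offset 18 falls in char 6's range; it's byte 1 of C4 BD = 0xC4.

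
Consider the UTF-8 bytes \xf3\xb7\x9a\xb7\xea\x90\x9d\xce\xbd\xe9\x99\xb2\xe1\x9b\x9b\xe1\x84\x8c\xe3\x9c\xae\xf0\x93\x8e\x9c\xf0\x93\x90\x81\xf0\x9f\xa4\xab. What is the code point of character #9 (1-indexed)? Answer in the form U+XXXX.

Offset 0: leading byte 0xF3 = 11110011 → 4-byte char #1 = F3 B7 9A B7.
Offset 4: leading byte 0xEA = 11101010 → 3-byte char #2 = EA 90 9D.
Offset 7: leading byte 0xCE = 11001110 → 2-byte char #3 = CE BD.
Offset 9: leading byte 0xE9 = 11101001 → 3-byte char #4 = E9 99 B2.
Offset 12: leading byte 0xE1 = 11100001 → 3-byte char #5 = E1 9B 9B.
Offset 15: leading byte 0xE1 = 11100001 → 3-byte char #6 = E1 84 8C.
Offset 18: leading byte 0xE3 = 11100011 → 3-byte char #7 = E3 9C AE.
Offset 21: leading byte 0xF0 = 11110000 → 4-byte char #8 = F0 93 8E 9C.
Offset 25: leading byte 0xF0 = 11110000 → 4-byte char #9 = F0 93 90 81.
Leading byte 0xF0 = 11110000 matches 11110xxx → 4-byte sequence.
Byte 1: 0xF0 = 11110000, payload 000 (3 bits).
Byte 2: 0x93 = 10010011 (10xxxxxx ✓), payload 010011.
Byte 3: 0x90 = 10010000 (10xxxxxx ✓), payload 010000.
Byte 4: 0x81 = 10000001 (10xxxxxx ✓), payload 000001.
Concatenate: 000010011010000000001 = 0x13401 (21 bits → U+13401).

U+13401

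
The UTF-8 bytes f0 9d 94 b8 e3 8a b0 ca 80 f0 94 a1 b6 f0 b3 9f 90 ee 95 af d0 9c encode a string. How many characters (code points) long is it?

7

Byte at offset 0: 0xF0 = 11110000 → 4-byte char (#1). Advance 4.
Byte at offset 4: 0xE3 = 11100011 → 3-byte char (#2). Advance 3.
Byte at offset 7: 0xCA = 11001010 → 2-byte char (#3). Advance 2.
Byte at offset 9: 0xF0 = 11110000 → 4-byte char (#4). Advance 4.
Byte at offset 13: 0xF0 = 11110000 → 4-byte char (#5). Advance 4.
Byte at offset 17: 0xEE = 11101110 → 3-byte char (#6). Advance 3.
Byte at offset 20: 0xD0 = 11010000 → 2-byte char (#7). Advance 2.
Reached end at offset 22 after 7 code points.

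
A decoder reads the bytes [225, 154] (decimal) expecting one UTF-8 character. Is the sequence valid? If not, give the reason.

Leading byte 0xE1 = 11100001 → 3-byte form, but only 2 bytes are present.

invalid (sequence truncated)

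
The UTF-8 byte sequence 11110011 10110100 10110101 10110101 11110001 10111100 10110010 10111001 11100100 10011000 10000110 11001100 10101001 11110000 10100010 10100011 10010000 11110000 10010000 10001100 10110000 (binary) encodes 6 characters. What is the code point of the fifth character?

Offset 0: leading byte 0xF3 = 11110011 → 4-byte char #1 = F3 B4 B5 B5.
Offset 4: leading byte 0xF1 = 11110001 → 4-byte char #2 = F1 BC B2 B9.
Offset 8: leading byte 0xE4 = 11100100 → 3-byte char #3 = E4 98 86.
Offset 11: leading byte 0xCC = 11001100 → 2-byte char #4 = CC A9.
Offset 13: leading byte 0xF0 = 11110000 → 4-byte char #5 = F0 A2 A3 90.
Leading byte 0xF0 = 11110000 matches 11110xxx → 4-byte sequence.
Byte 1: 0xF0 = 11110000, payload 000 (3 bits).
Byte 2: 0xA2 = 10100010 (10xxxxxx ✓), payload 100010.
Byte 3: 0xA3 = 10100011 (10xxxxxx ✓), payload 100011.
Byte 4: 0x90 = 10010000 (10xxxxxx ✓), payload 010000.
Concatenate: 000100010100011010000 = 0x228D0 (21 bits → U+228D0).

U+228D0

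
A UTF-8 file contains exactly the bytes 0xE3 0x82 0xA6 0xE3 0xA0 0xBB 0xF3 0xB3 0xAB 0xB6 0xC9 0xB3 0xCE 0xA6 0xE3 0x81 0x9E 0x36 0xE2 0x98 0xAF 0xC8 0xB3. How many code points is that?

9

Byte at offset 0: 0xE3 = 11100011 → 3-byte char (#1). Advance 3.
Byte at offset 3: 0xE3 = 11100011 → 3-byte char (#2). Advance 3.
Byte at offset 6: 0xF3 = 11110011 → 4-byte char (#3). Advance 4.
Byte at offset 10: 0xC9 = 11001001 → 2-byte char (#4). Advance 2.
Byte at offset 12: 0xCE = 11001110 → 2-byte char (#5). Advance 2.
Byte at offset 14: 0xE3 = 11100011 → 3-byte char (#6). Advance 3.
Byte at offset 17: 0x36 = 00110110 → 1-byte char (#7). Advance 1.
Byte at offset 18: 0xE2 = 11100010 → 3-byte char (#8). Advance 3.
Byte at offset 21: 0xC8 = 11001000 → 2-byte char (#9). Advance 2.
Reached end at offset 23 after 9 code points.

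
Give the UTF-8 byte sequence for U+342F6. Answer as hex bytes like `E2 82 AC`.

F0 B4 8B B6

U+342F6 = 0x342F6 = 213750 decimal. In range U+10000–U+10FFFF → 4-byte form: 11110xxx 10xxxxxx 10xxxxxx 10xxxxxx.
Binary (21 bits): 000110100001011110110.
Split 3+6+6+6: 000 | 110100 | 001011 | 110110.
Byte 1: 11110000 = 0xF0.
Byte 2: 10110100 = 0xB4.
Byte 3: 10001011 = 0x8B.
Byte 4: 10110110 = 0xB6.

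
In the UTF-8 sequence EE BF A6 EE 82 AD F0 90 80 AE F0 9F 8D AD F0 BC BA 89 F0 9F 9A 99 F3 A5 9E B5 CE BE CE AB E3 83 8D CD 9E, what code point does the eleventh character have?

Offset 0: leading byte 0xEE = 11101110 → 3-byte char #1 = EE BF A6.
Offset 3: leading byte 0xEE = 11101110 → 3-byte char #2 = EE 82 AD.
Offset 6: leading byte 0xF0 = 11110000 → 4-byte char #3 = F0 90 80 AE.
Offset 10: leading byte 0xF0 = 11110000 → 4-byte char #4 = F0 9F 8D AD.
Offset 14: leading byte 0xF0 = 11110000 → 4-byte char #5 = F0 BC BA 89.
Offset 18: leading byte 0xF0 = 11110000 → 4-byte char #6 = F0 9F 9A 99.
Offset 22: leading byte 0xF3 = 11110011 → 4-byte char #7 = F3 A5 9E B5.
Offset 26: leading byte 0xCE = 11001110 → 2-byte char #8 = CE BE.
Offset 28: leading byte 0xCE = 11001110 → 2-byte char #9 = CE AB.
Offset 30: leading byte 0xE3 = 11100011 → 3-byte char #10 = E3 83 8D.
Offset 33: leading byte 0xCD = 11001101 → 2-byte char #11 = CD 9E.
Leading byte 0xCD = 11001101 matches 110xxxxx → 2-byte sequence.
Byte 1: 0xCD = 11001101, payload 01101 (5 bits).
Byte 2: 0x9E = 10011110 (10xxxxxx ✓), payload 011110.
Concatenate: 01101011110 = 0x35E (11 bits → U+035E).

U+035E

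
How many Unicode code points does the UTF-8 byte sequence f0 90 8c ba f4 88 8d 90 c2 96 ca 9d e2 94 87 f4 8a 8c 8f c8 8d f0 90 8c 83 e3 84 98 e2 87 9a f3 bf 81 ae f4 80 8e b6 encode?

Byte at offset 0: 0xF0 = 11110000 → 4-byte char (#1). Advance 4.
Byte at offset 4: 0xF4 = 11110100 → 4-byte char (#2). Advance 4.
Byte at offset 8: 0xC2 = 11000010 → 2-byte char (#3). Advance 2.
Byte at offset 10: 0xCA = 11001010 → 2-byte char (#4). Advance 2.
Byte at offset 12: 0xE2 = 11100010 → 3-byte char (#5). Advance 3.
Byte at offset 15: 0xF4 = 11110100 → 4-byte char (#6). Advance 4.
Byte at offset 19: 0xC8 = 11001000 → 2-byte char (#7). Advance 2.
Byte at offset 21: 0xF0 = 11110000 → 4-byte char (#8). Advance 4.
Byte at offset 25: 0xE3 = 11100011 → 3-byte char (#9). Advance 3.
Byte at offset 28: 0xE2 = 11100010 → 3-byte char (#10). Advance 3.
Byte at offset 31: 0xF3 = 11110011 → 4-byte char (#11). Advance 4.
Byte at offset 35: 0xF4 = 11110100 → 4-byte char (#12). Advance 4.
Reached end at offset 39 after 12 code points.

12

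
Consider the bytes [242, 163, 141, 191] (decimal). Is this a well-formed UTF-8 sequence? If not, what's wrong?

valid

Leading byte 0xF2 = 11110010 → 4-byte form.
Continuation bytes 0xA3=10100011, 0x8D=10001101, 0xBF=10111111 all match 10xxxxxx.
Decoded value 0xA337F is ≥ 0x10000 (shortest form) and not a surrogate.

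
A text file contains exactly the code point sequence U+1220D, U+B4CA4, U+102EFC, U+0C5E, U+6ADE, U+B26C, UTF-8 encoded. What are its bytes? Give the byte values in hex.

U+1220D: 4-byte form → F0 92 88 8D.
U+B4CA4: 4-byte form → F2 B4 B2 A4.
U+102EFC: 4-byte form → F4 82 BB BC.
U+0C5E: 3-byte form → E0 B1 9E.
U+6ADE: 3-byte form → E6 AB 9E.
U+B26C: 3-byte form → EB 89 AC.
Concatenated (21 bytes): F0 92 88 8D F2 B4 B2 A4 F4 82 BB BC E0 B1 9E E6 AB 9E EB 89 AC.

F0 92 88 8D F2 B4 B2 A4 F4 82 BB BC E0 B1 9E E6 AB 9E EB 89 AC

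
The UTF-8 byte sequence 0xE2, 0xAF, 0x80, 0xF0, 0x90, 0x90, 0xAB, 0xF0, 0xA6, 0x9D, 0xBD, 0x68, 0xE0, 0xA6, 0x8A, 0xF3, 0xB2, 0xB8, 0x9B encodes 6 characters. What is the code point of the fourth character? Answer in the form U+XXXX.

Offset 0: leading byte 0xE2 = 11100010 → 3-byte char #1 = E2 AF 80.
Offset 3: leading byte 0xF0 = 11110000 → 4-byte char #2 = F0 90 90 AB.
Offset 7: leading byte 0xF0 = 11110000 → 4-byte char #3 = F0 A6 9D BD.
Offset 11: leading byte 0x68 = 01101000 → 1-byte char #4 = 68.
Leading byte 0x68 = 01101000 matches 0xxxxxxx → 1-byte sequence.
Byte 1: 0x68 = 01101000, payload 1101000 (7 bits).
Concatenate: 1101000 = 0x68 (7 bits → U+0068).

U+0068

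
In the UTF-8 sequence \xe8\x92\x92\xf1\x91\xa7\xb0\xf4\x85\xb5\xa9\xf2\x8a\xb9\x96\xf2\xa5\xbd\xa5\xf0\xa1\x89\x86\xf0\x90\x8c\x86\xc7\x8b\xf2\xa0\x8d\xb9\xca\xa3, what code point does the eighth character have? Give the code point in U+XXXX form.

U+01CB

Offset 0: leading byte 0xE8 = 11101000 → 3-byte char #1 = E8 92 92.
Offset 3: leading byte 0xF1 = 11110001 → 4-byte char #2 = F1 91 A7 B0.
Offset 7: leading byte 0xF4 = 11110100 → 4-byte char #3 = F4 85 B5 A9.
Offset 11: leading byte 0xF2 = 11110010 → 4-byte char #4 = F2 8A B9 96.
Offset 15: leading byte 0xF2 = 11110010 → 4-byte char #5 = F2 A5 BD A5.
Offset 19: leading byte 0xF0 = 11110000 → 4-byte char #6 = F0 A1 89 86.
Offset 23: leading byte 0xF0 = 11110000 → 4-byte char #7 = F0 90 8C 86.
Offset 27: leading byte 0xC7 = 11000111 → 2-byte char #8 = C7 8B.
Leading byte 0xC7 = 11000111 matches 110xxxxx → 2-byte sequence.
Byte 1: 0xC7 = 11000111, payload 00111 (5 bits).
Byte 2: 0x8B = 10001011 (10xxxxxx ✓), payload 001011.
Concatenate: 00111001011 = 0x1CB (11 bits → U+01CB).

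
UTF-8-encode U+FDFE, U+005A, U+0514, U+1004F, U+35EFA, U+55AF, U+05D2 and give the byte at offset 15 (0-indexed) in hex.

0x96

U+FDFE → 3-byte form EF B7 BE at offsets 0–2.
U+005A → 1-byte form 5A at offsets 3–3.
U+0514 → 2-byte form D4 94 at offsets 4–5.
U+1004F → 4-byte form F0 90 81 8F at offsets 6–9.
U+35EFA → 4-byte form F0 B5 BB BA at offsets 10–13.
U+55AF → 3-byte form E5 96 AF at offsets 14–16.
Offset 15 falls in char 6's range; it's byte 2 of E5 96 AF = 0x96.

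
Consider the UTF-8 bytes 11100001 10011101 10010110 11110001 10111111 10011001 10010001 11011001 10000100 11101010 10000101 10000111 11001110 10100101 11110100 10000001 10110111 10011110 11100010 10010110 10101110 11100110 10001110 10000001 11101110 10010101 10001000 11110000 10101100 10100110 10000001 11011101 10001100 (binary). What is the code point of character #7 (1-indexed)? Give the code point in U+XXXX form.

U+25AE

Offset 0: leading byte 0xE1 = 11100001 → 3-byte char #1 = E1 9D 96.
Offset 3: leading byte 0xF1 = 11110001 → 4-byte char #2 = F1 BF 99 91.
Offset 7: leading byte 0xD9 = 11011001 → 2-byte char #3 = D9 84.
Offset 9: leading byte 0xEA = 11101010 → 3-byte char #4 = EA 85 87.
Offset 12: leading byte 0xCE = 11001110 → 2-byte char #5 = CE A5.
Offset 14: leading byte 0xF4 = 11110100 → 4-byte char #6 = F4 81 B7 9E.
Offset 18: leading byte 0xE2 = 11100010 → 3-byte char #7 = E2 96 AE.
Leading byte 0xE2 = 11100010 matches 1110xxxx → 3-byte sequence.
Byte 1: 0xE2 = 11100010, payload 0010 (4 bits).
Byte 2: 0x96 = 10010110 (10xxxxxx ✓), payload 010110.
Byte 3: 0xAE = 10101110 (10xxxxxx ✓), payload 101110.
Concatenate: 0010010110101110 = 0x25AE (16 bits → U+25AE).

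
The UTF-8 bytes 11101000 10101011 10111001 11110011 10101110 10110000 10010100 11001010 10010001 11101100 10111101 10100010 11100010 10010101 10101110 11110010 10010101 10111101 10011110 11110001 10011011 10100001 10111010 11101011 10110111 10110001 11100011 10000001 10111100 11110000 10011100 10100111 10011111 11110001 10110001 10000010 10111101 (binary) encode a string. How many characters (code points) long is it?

11

Byte at offset 0: 0xE8 = 11101000 → 3-byte char (#1). Advance 3.
Byte at offset 3: 0xF3 = 11110011 → 4-byte char (#2). Advance 4.
Byte at offset 7: 0xCA = 11001010 → 2-byte char (#3). Advance 2.
Byte at offset 9: 0xEC = 11101100 → 3-byte char (#4). Advance 3.
Byte at offset 12: 0xE2 = 11100010 → 3-byte char (#5). Advance 3.
Byte at offset 15: 0xF2 = 11110010 → 4-byte char (#6). Advance 4.
Byte at offset 19: 0xF1 = 11110001 → 4-byte char (#7). Advance 4.
Byte at offset 23: 0xEB = 11101011 → 3-byte char (#8). Advance 3.
Byte at offset 26: 0xE3 = 11100011 → 3-byte char (#9). Advance 3.
Byte at offset 29: 0xF0 = 11110000 → 4-byte char (#10). Advance 4.
Byte at offset 33: 0xF1 = 11110001 → 4-byte char (#11). Advance 4.
Reached end at offset 37 after 11 code points.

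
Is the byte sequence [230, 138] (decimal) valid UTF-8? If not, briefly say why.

invalid (sequence truncated)

Leading byte 0xE6 = 11100110 → 3-byte form, but only 2 bytes are present.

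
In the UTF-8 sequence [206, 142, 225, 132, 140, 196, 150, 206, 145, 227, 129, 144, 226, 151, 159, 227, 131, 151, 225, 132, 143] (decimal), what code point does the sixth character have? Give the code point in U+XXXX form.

U+25DF

Offset 0: leading byte 0xCE = 11001110 → 2-byte char #1 = CE 8E.
Offset 2: leading byte 0xE1 = 11100001 → 3-byte char #2 = E1 84 8C.
Offset 5: leading byte 0xC4 = 11000100 → 2-byte char #3 = C4 96.
Offset 7: leading byte 0xCE = 11001110 → 2-byte char #4 = CE 91.
Offset 9: leading byte 0xE3 = 11100011 → 3-byte char #5 = E3 81 90.
Offset 12: leading byte 0xE2 = 11100010 → 3-byte char #6 = E2 97 9F.
Leading byte 0xE2 = 11100010 matches 1110xxxx → 3-byte sequence.
Byte 1: 0xE2 = 11100010, payload 0010 (4 bits).
Byte 2: 0x97 = 10010111 (10xxxxxx ✓), payload 010111.
Byte 3: 0x9F = 10011111 (10xxxxxx ✓), payload 011111.
Concatenate: 0010010111011111 = 0x25DF (16 bits → U+25DF).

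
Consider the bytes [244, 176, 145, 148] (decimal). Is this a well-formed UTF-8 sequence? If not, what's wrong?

Leading byte 0xF4 = 11110100 → 4-byte form.
Payload = 0x130454, which exceeds U+10FFFF, the maximum Unicode code point. (Leading bytes F5–FF, or F4 followed by ≥ 0x90, are invalid.)

invalid (encodes a value above U+10FFFF)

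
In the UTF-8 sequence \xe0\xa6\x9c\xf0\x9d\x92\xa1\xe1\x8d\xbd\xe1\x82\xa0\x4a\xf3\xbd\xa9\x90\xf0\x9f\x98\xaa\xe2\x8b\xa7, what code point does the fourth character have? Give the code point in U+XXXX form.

U+10A0

Offset 0: leading byte 0xE0 = 11100000 → 3-byte char #1 = E0 A6 9C.
Offset 3: leading byte 0xF0 = 11110000 → 4-byte char #2 = F0 9D 92 A1.
Offset 7: leading byte 0xE1 = 11100001 → 3-byte char #3 = E1 8D BD.
Offset 10: leading byte 0xE1 = 11100001 → 3-byte char #4 = E1 82 A0.
Leading byte 0xE1 = 11100001 matches 1110xxxx → 3-byte sequence.
Byte 1: 0xE1 = 11100001, payload 0001 (4 bits).
Byte 2: 0x82 = 10000010 (10xxxxxx ✓), payload 000010.
Byte 3: 0xA0 = 10100000 (10xxxxxx ✓), payload 100000.
Concatenate: 0001000010100000 = 0x10A0 (16 bits → U+10A0).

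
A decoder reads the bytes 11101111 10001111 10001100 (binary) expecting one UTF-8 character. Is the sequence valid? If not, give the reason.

Leading byte 0xEF = 11101111 → 3-byte form.
Continuation bytes 0x8F=10001111, 0x8C=10001100 all match 10xxxxxx.
Decoded value 0xF3CC is ≥ 0x800 (shortest form) and not a surrogate.

valid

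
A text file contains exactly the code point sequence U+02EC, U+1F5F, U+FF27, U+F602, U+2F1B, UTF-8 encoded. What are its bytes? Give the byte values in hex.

CB AC E1 BD 9F EF BC A7 EF 98 82 E2 BC 9B

U+02EC: 2-byte form → CB AC.
U+1F5F: 3-byte form → E1 BD 9F.
U+FF27: 3-byte form → EF BC A7.
U+F602: 3-byte form → EF 98 82.
U+2F1B: 3-byte form → E2 BC 9B.
Concatenated (14 bytes): CB AC E1 BD 9F EF BC A7 EF 98 82 E2 BC 9B.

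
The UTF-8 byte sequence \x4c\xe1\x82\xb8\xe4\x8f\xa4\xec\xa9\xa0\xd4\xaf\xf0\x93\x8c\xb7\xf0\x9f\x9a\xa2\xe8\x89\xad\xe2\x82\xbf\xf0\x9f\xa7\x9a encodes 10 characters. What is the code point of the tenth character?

U+1F9DA

Offset 0: leading byte 0x4C = 01001100 → 1-byte char #1 = 4C.
Offset 1: leading byte 0xE1 = 11100001 → 3-byte char #2 = E1 82 B8.
Offset 4: leading byte 0xE4 = 11100100 → 3-byte char #3 = E4 8F A4.
Offset 7: leading byte 0xEC = 11101100 → 3-byte char #4 = EC A9 A0.
Offset 10: leading byte 0xD4 = 11010100 → 2-byte char #5 = D4 AF.
Offset 12: leading byte 0xF0 = 11110000 → 4-byte char #6 = F0 93 8C B7.
Offset 16: leading byte 0xF0 = 11110000 → 4-byte char #7 = F0 9F 9A A2.
Offset 20: leading byte 0xE8 = 11101000 → 3-byte char #8 = E8 89 AD.
Offset 23: leading byte 0xE2 = 11100010 → 3-byte char #9 = E2 82 BF.
Offset 26: leading byte 0xF0 = 11110000 → 4-byte char #10 = F0 9F A7 9A.
Leading byte 0xF0 = 11110000 matches 11110xxx → 4-byte sequence.
Byte 1: 0xF0 = 11110000, payload 000 (3 bits).
Byte 2: 0x9F = 10011111 (10xxxxxx ✓), payload 011111.
Byte 3: 0xA7 = 10100111 (10xxxxxx ✓), payload 100111.
Byte 4: 0x9A = 10011010 (10xxxxxx ✓), payload 011010.
Concatenate: 000011111100111011010 = 0x1F9DA (21 bits → U+1F9DA).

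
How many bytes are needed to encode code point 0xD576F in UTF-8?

4

U+D576F = 0xD576F. UTF-8 uses 1 byte below 0x80, 2 below 0x800, 3 below 0x10000, 4 up to 0x10FFFF. 0xD576F is in U+10000–U+10FFFF → 4 bytes.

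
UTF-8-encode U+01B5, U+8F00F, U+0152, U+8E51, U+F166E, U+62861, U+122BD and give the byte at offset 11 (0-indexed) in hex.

U+01B5 → 2-byte form C6 B5 at offsets 0–1.
U+8F00F → 4-byte form F2 8F 80 8F at offsets 2–5.
U+0152 → 2-byte form C5 92 at offsets 6–7.
U+8E51 → 3-byte form E8 B9 91 at offsets 8–10.
U+F166E → 4-byte form F3 B1 99 AE at offsets 11–14.
Offset 11 falls in char 5's range; it's byte 1 of F3 B1 99 AE = 0xF3.

0xF3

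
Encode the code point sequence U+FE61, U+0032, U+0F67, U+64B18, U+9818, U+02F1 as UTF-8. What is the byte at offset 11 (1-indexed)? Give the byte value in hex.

1-indexed offset 11 is 0-indexed offset 10.
U+FE61 → 3-byte form EF B9 A1 at offsets 0–2.
U+0032 → 1-byte form 32 at offsets 3–3.
U+0F67 → 3-byte form E0 BD A7 at offsets 4–6.
U+64B18 → 4-byte form F1 A4 AC 98 at offsets 7–10.
Offset 10 falls in char 4's range; it's byte 4 of F1 A4 AC 98 = 0x98.

0x98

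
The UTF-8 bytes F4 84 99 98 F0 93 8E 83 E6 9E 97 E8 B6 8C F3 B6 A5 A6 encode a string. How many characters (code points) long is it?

Byte at offset 0: 0xF4 = 11110100 → 4-byte char (#1). Advance 4.
Byte at offset 4: 0xF0 = 11110000 → 4-byte char (#2). Advance 4.
Byte at offset 8: 0xE6 = 11100110 → 3-byte char (#3). Advance 3.
Byte at offset 11: 0xE8 = 11101000 → 3-byte char (#4). Advance 3.
Byte at offset 14: 0xF3 = 11110011 → 4-byte char (#5). Advance 4.
Reached end at offset 18 after 5 code points.

5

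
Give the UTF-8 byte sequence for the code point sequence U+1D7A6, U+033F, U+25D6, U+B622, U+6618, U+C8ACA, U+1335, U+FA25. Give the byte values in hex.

F0 9D 9E A6 CC BF E2 97 96 EB 98 A2 E6 98 98 F3 88 AB 8A E1 8C B5 EF A8 A5

U+1D7A6: 4-byte form → F0 9D 9E A6.
U+033F: 2-byte form → CC BF.
U+25D6: 3-byte form → E2 97 96.
U+B622: 3-byte form → EB 98 A2.
U+6618: 3-byte form → E6 98 98.
U+C8ACA: 4-byte form → F3 88 AB 8A.
U+1335: 3-byte form → E1 8C B5.
U+FA25: 3-byte form → EF A8 A5.
Concatenated (25 bytes): F0 9D 9E A6 CC BF E2 97 96 EB 98 A2 E6 98 98 F3 88 AB 8A E1 8C B5 EF A8 A5.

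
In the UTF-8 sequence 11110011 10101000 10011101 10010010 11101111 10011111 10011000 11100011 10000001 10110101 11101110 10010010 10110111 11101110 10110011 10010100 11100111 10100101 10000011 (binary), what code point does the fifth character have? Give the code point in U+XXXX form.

Offset 0: leading byte 0xF3 = 11110011 → 4-byte char #1 = F3 A8 9D 92.
Offset 4: leading byte 0xEF = 11101111 → 3-byte char #2 = EF 9F 98.
Offset 7: leading byte 0xE3 = 11100011 → 3-byte char #3 = E3 81 B5.
Offset 10: leading byte 0xEE = 11101110 → 3-byte char #4 = EE 92 B7.
Offset 13: leading byte 0xEE = 11101110 → 3-byte char #5 = EE B3 94.
Leading byte 0xEE = 11101110 matches 1110xxxx → 3-byte sequence.
Byte 1: 0xEE = 11101110, payload 1110 (4 bits).
Byte 2: 0xB3 = 10110011 (10xxxxxx ✓), payload 110011.
Byte 3: 0x94 = 10010100 (10xxxxxx ✓), payload 010100.
Concatenate: 1110110011010100 = 0xECD4 (16 bits → U+ECD4).

U+ECD4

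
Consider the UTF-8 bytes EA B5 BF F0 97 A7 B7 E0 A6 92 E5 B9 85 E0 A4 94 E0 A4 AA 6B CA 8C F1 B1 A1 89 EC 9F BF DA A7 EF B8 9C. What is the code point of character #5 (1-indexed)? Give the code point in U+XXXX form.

Offset 0: leading byte 0xEA = 11101010 → 3-byte char #1 = EA B5 BF.
Offset 3: leading byte 0xF0 = 11110000 → 4-byte char #2 = F0 97 A7 B7.
Offset 7: leading byte 0xE0 = 11100000 → 3-byte char #3 = E0 A6 92.
Offset 10: leading byte 0xE5 = 11100101 → 3-byte char #4 = E5 B9 85.
Offset 13: leading byte 0xE0 = 11100000 → 3-byte char #5 = E0 A4 94.
Leading byte 0xE0 = 11100000 matches 1110xxxx → 3-byte sequence.
Byte 1: 0xE0 = 11100000, payload 0000 (4 bits).
Byte 2: 0xA4 = 10100100 (10xxxxxx ✓), payload 100100.
Byte 3: 0x94 = 10010100 (10xxxxxx ✓), payload 010100.
Concatenate: 0000100100010100 = 0x914 (16 bits → U+0914).

U+0914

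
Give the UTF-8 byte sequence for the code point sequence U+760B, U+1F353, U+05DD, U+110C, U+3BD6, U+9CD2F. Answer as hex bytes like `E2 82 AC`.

E7 98 8B F0 9F 8D 93 D7 9D E1 84 8C E3 AF 96 F2 9C B4 AF

U+760B: 3-byte form → E7 98 8B.
U+1F353: 4-byte form → F0 9F 8D 93.
U+05DD: 2-byte form → D7 9D.
U+110C: 3-byte form → E1 84 8C.
U+3BD6: 3-byte form → E3 AF 96.
U+9CD2F: 4-byte form → F2 9C B4 AF.
Concatenated (19 bytes): E7 98 8B F0 9F 8D 93 D7 9D E1 84 8C E3 AF 96 F2 9C B4 AF.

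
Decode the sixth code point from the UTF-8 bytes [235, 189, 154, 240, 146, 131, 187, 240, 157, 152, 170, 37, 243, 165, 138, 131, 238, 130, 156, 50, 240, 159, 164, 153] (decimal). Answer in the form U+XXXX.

U+E09C

Offset 0: leading byte 0xEB = 11101011 → 3-byte char #1 = EB BD 9A.
Offset 3: leading byte 0xF0 = 11110000 → 4-byte char #2 = F0 92 83 BB.
Offset 7: leading byte 0xF0 = 11110000 → 4-byte char #3 = F0 9D 98 AA.
Offset 11: leading byte 0x25 = 00100101 → 1-byte char #4 = 25.
Offset 12: leading byte 0xF3 = 11110011 → 4-byte char #5 = F3 A5 8A 83.
Offset 16: leading byte 0xEE = 11101110 → 3-byte char #6 = EE 82 9C.
Leading byte 0xEE = 11101110 matches 1110xxxx → 3-byte sequence.
Byte 1: 0xEE = 11101110, payload 1110 (4 bits).
Byte 2: 0x82 = 10000010 (10xxxxxx ✓), payload 000010.
Byte 3: 0x9C = 10011100 (10xxxxxx ✓), payload 011100.
Concatenate: 1110000010011100 = 0xE09C (16 bits → U+E09C).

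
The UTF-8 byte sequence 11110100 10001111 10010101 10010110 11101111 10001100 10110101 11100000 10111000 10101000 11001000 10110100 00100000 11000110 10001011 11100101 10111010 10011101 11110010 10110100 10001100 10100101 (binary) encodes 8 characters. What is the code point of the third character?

U+0E28

Offset 0: leading byte 0xF4 = 11110100 → 4-byte char #1 = F4 8F 95 96.
Offset 4: leading byte 0xEF = 11101111 → 3-byte char #2 = EF 8C B5.
Offset 7: leading byte 0xE0 = 11100000 → 3-byte char #3 = E0 B8 A8.
Leading byte 0xE0 = 11100000 matches 1110xxxx → 3-byte sequence.
Byte 1: 0xE0 = 11100000, payload 0000 (4 bits).
Byte 2: 0xB8 = 10111000 (10xxxxxx ✓), payload 111000.
Byte 3: 0xA8 = 10101000 (10xxxxxx ✓), payload 101000.
Concatenate: 0000111000101000 = 0xE28 (16 bits → U+0E28).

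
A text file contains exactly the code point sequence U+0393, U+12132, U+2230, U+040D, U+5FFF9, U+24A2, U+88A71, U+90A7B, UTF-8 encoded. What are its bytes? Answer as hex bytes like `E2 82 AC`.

U+0393: 2-byte form → CE 93.
U+12132: 4-byte form → F0 92 84 B2.
U+2230: 3-byte form → E2 88 B0.
U+040D: 2-byte form → D0 8D.
U+5FFF9: 4-byte form → F1 9F BF B9.
U+24A2: 3-byte form → E2 92 A2.
U+88A71: 4-byte form → F2 88 A9 B1.
U+90A7B: 4-byte form → F2 90 A9 BB.
Concatenated (26 bytes): CE 93 F0 92 84 B2 E2 88 B0 D0 8D F1 9F BF B9 E2 92 A2 F2 88 A9 B1 F2 90 A9 BB.

CE 93 F0 92 84 B2 E2 88 B0 D0 8D F1 9F BF B9 E2 92 A2 F2 88 A9 B1 F2 90 A9 BB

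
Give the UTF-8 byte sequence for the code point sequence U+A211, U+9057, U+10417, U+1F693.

U+A211: 3-byte form → EA 88 91.
U+9057: 3-byte form → E9 81 97.
U+10417: 4-byte form → F0 90 90 97.
U+1F693: 4-byte form → F0 9F 9A 93.
Concatenated (14 bytes): EA 88 91 E9 81 97 F0 90 90 97 F0 9F 9A 93.

EA 88 91 E9 81 97 F0 90 90 97 F0 9F 9A 93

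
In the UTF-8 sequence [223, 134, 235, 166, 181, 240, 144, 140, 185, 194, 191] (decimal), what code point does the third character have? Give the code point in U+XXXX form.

Offset 0: leading byte 0xDF = 11011111 → 2-byte char #1 = DF 86.
Offset 2: leading byte 0xEB = 11101011 → 3-byte char #2 = EB A6 B5.
Offset 5: leading byte 0xF0 = 11110000 → 4-byte char #3 = F0 90 8C B9.
Leading byte 0xF0 = 11110000 matches 11110xxx → 4-byte sequence.
Byte 1: 0xF0 = 11110000, payload 000 (3 bits).
Byte 2: 0x90 = 10010000 (10xxxxxx ✓), payload 010000.
Byte 3: 0x8C = 10001100 (10xxxxxx ✓), payload 001100.
Byte 4: 0xB9 = 10111001 (10xxxxxx ✓), payload 111001.
Concatenate: 000010000001100111001 = 0x10339 (21 bits → U+10339).

U+10339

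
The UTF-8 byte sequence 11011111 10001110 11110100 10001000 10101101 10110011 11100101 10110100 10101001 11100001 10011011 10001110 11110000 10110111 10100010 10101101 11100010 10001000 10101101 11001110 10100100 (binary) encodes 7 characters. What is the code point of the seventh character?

U+03A4

Offset 0: leading byte 0xDF = 11011111 → 2-byte char #1 = DF 8E.
Offset 2: leading byte 0xF4 = 11110100 → 4-byte char #2 = F4 88 AD B3.
Offset 6: leading byte 0xE5 = 11100101 → 3-byte char #3 = E5 B4 A9.
Offset 9: leading byte 0xE1 = 11100001 → 3-byte char #4 = E1 9B 8E.
Offset 12: leading byte 0xF0 = 11110000 → 4-byte char #5 = F0 B7 A2 AD.
Offset 16: leading byte 0xE2 = 11100010 → 3-byte char #6 = E2 88 AD.
Offset 19: leading byte 0xCE = 11001110 → 2-byte char #7 = CE A4.
Leading byte 0xCE = 11001110 matches 110xxxxx → 2-byte sequence.
Byte 1: 0xCE = 11001110, payload 01110 (5 bits).
Byte 2: 0xA4 = 10100100 (10xxxxxx ✓), payload 100100.
Concatenate: 01110100100 = 0x3A4 (11 bits → U+03A4).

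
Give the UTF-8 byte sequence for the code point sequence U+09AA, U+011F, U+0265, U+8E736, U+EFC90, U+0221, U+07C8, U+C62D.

U+09AA: 3-byte form → E0 A6 AA.
U+011F: 2-byte form → C4 9F.
U+0265: 2-byte form → C9 A5.
U+8E736: 4-byte form → F2 8E 9C B6.
U+EFC90: 4-byte form → F3 AF B2 90.
U+0221: 2-byte form → C8 A1.
U+07C8: 2-byte form → DF 88.
U+C62D: 3-byte form → EC 98 AD.
Concatenated (22 bytes): E0 A6 AA C4 9F C9 A5 F2 8E 9C B6 F3 AF B2 90 C8 A1 DF 88 EC 98 AD.

E0 A6 AA C4 9F C9 A5 F2 8E 9C B6 F3 AF B2 90 C8 A1 DF 88 EC 98 AD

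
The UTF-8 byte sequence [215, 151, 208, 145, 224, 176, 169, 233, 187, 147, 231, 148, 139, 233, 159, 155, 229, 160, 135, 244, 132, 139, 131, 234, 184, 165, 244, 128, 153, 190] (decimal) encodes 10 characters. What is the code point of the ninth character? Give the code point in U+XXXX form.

U+AE25

Offset 0: leading byte 0xD7 = 11010111 → 2-byte char #1 = D7 97.
Offset 2: leading byte 0xD0 = 11010000 → 2-byte char #2 = D0 91.
Offset 4: leading byte 0xE0 = 11100000 → 3-byte char #3 = E0 B0 A9.
Offset 7: leading byte 0xE9 = 11101001 → 3-byte char #4 = E9 BB 93.
Offset 10: leading byte 0xE7 = 11100111 → 3-byte char #5 = E7 94 8B.
Offset 13: leading byte 0xE9 = 11101001 → 3-byte char #6 = E9 9F 9B.
Offset 16: leading byte 0xE5 = 11100101 → 3-byte char #7 = E5 A0 87.
Offset 19: leading byte 0xF4 = 11110100 → 4-byte char #8 = F4 84 8B 83.
Offset 23: leading byte 0xEA = 11101010 → 3-byte char #9 = EA B8 A5.
Leading byte 0xEA = 11101010 matches 1110xxxx → 3-byte sequence.
Byte 1: 0xEA = 11101010, payload 1010 (4 bits).
Byte 2: 0xB8 = 10111000 (10xxxxxx ✓), payload 111000.
Byte 3: 0xA5 = 10100101 (10xxxxxx ✓), payload 100101.
Concatenate: 1010111000100101 = 0xAE25 (16 bits → U+AE25).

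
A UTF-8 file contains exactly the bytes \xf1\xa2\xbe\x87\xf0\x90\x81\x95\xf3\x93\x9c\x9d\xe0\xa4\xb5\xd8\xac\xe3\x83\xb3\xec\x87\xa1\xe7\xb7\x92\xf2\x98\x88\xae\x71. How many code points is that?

Byte at offset 0: 0xF1 = 11110001 → 4-byte char (#1). Advance 4.
Byte at offset 4: 0xF0 = 11110000 → 4-byte char (#2). Advance 4.
Byte at offset 8: 0xF3 = 11110011 → 4-byte char (#3). Advance 4.
Byte at offset 12: 0xE0 = 11100000 → 3-byte char (#4). Advance 3.
Byte at offset 15: 0xD8 = 11011000 → 2-byte char (#5). Advance 2.
Byte at offset 17: 0xE3 = 11100011 → 3-byte char (#6). Advance 3.
Byte at offset 20: 0xEC = 11101100 → 3-byte char (#7). Advance 3.
Byte at offset 23: 0xE7 = 11100111 → 3-byte char (#8). Advance 3.
Byte at offset 26: 0xF2 = 11110010 → 4-byte char (#9). Advance 4.
Byte at offset 30: 0x71 = 01110001 → 1-byte char (#10). Advance 1.
Reached end at offset 31 after 10 code points.

10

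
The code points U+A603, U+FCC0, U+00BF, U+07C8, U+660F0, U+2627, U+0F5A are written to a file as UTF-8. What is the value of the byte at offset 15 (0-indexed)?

0x98

U+A603 → 3-byte form EA 98 83 at offsets 0–2.
U+FCC0 → 3-byte form EF B3 80 at offsets 3–5.
U+00BF → 2-byte form C2 BF at offsets 6–7.
U+07C8 → 2-byte form DF 88 at offsets 8–9.
U+660F0 → 4-byte form F1 A6 83 B0 at offsets 10–13.
U+2627 → 3-byte form E2 98 A7 at offsets 14–16.
Offset 15 falls in char 6's range; it's byte 2 of E2 98 A7 = 0x98.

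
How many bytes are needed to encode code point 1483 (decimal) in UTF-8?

U+05CB = 0x5CB. UTF-8 uses 1 byte below 0x80, 2 below 0x800, 3 below 0x10000, 4 up to 0x10FFFF. 0x5CB is in U+0080–U+07FF → 2 bytes.

2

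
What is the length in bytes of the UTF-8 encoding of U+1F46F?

4

U+1F46F = 0x1F46F. UTF-8 uses 1 byte below 0x80, 2 below 0x800, 3 below 0x10000, 4 up to 0x10FFFF. 0x1F46F is in U+10000–U+10FFFF → 4 bytes.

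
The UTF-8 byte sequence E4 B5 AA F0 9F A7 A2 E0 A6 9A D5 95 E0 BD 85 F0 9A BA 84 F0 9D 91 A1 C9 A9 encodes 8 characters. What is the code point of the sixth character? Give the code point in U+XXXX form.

Offset 0: leading byte 0xE4 = 11100100 → 3-byte char #1 = E4 B5 AA.
Offset 3: leading byte 0xF0 = 11110000 → 4-byte char #2 = F0 9F A7 A2.
Offset 7: leading byte 0xE0 = 11100000 → 3-byte char #3 = E0 A6 9A.
Offset 10: leading byte 0xD5 = 11010101 → 2-byte char #4 = D5 95.
Offset 12: leading byte 0xE0 = 11100000 → 3-byte char #5 = E0 BD 85.
Offset 15: leading byte 0xF0 = 11110000 → 4-byte char #6 = F0 9A BA 84.
Leading byte 0xF0 = 11110000 matches 11110xxx → 4-byte sequence.
Byte 1: 0xF0 = 11110000, payload 000 (3 bits).
Byte 2: 0x9A = 10011010 (10xxxxxx ✓), payload 011010.
Byte 3: 0xBA = 10111010 (10xxxxxx ✓), payload 111010.
Byte 4: 0x84 = 10000100 (10xxxxxx ✓), payload 000100.
Concatenate: 000011010111010000100 = 0x1AE84 (21 bits → U+1AE84).

U+1AE84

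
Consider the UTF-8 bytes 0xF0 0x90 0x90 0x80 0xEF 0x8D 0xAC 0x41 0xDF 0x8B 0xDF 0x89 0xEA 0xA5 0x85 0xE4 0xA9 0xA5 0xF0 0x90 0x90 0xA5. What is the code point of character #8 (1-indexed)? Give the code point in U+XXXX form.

Offset 0: leading byte 0xF0 = 11110000 → 4-byte char #1 = F0 90 90 80.
Offset 4: leading byte 0xEF = 11101111 → 3-byte char #2 = EF 8D AC.
Offset 7: leading byte 0x41 = 01000001 → 1-byte char #3 = 41.
Offset 8: leading byte 0xDF = 11011111 → 2-byte char #4 = DF 8B.
Offset 10: leading byte 0xDF = 11011111 → 2-byte char #5 = DF 89.
Offset 12: leading byte 0xEA = 11101010 → 3-byte char #6 = EA A5 85.
Offset 15: leading byte 0xE4 = 11100100 → 3-byte char #7 = E4 A9 A5.
Offset 18: leading byte 0xF0 = 11110000 → 4-byte char #8 = F0 90 90 A5.
Leading byte 0xF0 = 11110000 matches 11110xxx → 4-byte sequence.
Byte 1: 0xF0 = 11110000, payload 000 (3 bits).
Byte 2: 0x90 = 10010000 (10xxxxxx ✓), payload 010000.
Byte 3: 0x90 = 10010000 (10xxxxxx ✓), payload 010000.
Byte 4: 0xA5 = 10100101 (10xxxxxx ✓), payload 100101.
Concatenate: 000010000010000100101 = 0x10425 (21 bits → U+10425).

U+10425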